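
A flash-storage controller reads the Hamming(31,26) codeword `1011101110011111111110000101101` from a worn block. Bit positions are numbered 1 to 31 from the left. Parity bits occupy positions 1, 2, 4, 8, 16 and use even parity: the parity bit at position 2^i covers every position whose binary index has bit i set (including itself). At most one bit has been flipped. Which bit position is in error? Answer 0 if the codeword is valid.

s1: b1⊕b3⊕b5⊕b7⊕b9⊕b11⊕b13⊕b15⊕b17⊕b19⊕b21⊕b23⊕b25⊕b27⊕b29⊕b31 = 1⊕1⊕1⊕1⊕1⊕0⊕1⊕1⊕1⊕1⊕1⊕0⊕0⊕0⊕1⊕1 = 0
s2: b2⊕b3⊕b6⊕b7⊕b10⊕b11⊕b14⊕b15⊕b18⊕b19⊕b22⊕b23⊕b26⊕b27⊕b30⊕b31 = 0⊕1⊕0⊕1⊕0⊕0⊕1⊕1⊕1⊕1⊕0⊕0⊕1⊕0⊕0⊕1 = 0
s4: b4⊕b5⊕b6⊕b7⊕b12⊕b13⊕b14⊕b15⊕b20⊕b21⊕b22⊕b23⊕b28⊕b29⊕b30⊕b31 = 1⊕1⊕0⊕1⊕1⊕1⊕1⊕1⊕1⊕1⊕0⊕0⊕1⊕1⊕0⊕1 = 0
s8: b8⊕b9⊕b10⊕b11⊕b12⊕b13⊕b14⊕b15⊕b24⊕b25⊕b26⊕b27⊕b28⊕b29⊕b30⊕b31 = 1⊕1⊕0⊕0⊕1⊕1⊕1⊕1⊕0⊕0⊕1⊕0⊕1⊕1⊕0⊕1 = 0
s16: b16⊕b17⊕b18⊕b19⊕b20⊕b21⊕b22⊕b23⊕b24⊕b25⊕b26⊕b27⊕b28⊕b29⊕b30⊕b31 = 1⊕1⊕1⊕1⊕1⊕1⊕0⊕0⊕0⊕0⊕1⊕0⊕1⊕1⊕0⊕1 = 0
Syndrome (s16...s1) = 00000 → position 0 (no error).

0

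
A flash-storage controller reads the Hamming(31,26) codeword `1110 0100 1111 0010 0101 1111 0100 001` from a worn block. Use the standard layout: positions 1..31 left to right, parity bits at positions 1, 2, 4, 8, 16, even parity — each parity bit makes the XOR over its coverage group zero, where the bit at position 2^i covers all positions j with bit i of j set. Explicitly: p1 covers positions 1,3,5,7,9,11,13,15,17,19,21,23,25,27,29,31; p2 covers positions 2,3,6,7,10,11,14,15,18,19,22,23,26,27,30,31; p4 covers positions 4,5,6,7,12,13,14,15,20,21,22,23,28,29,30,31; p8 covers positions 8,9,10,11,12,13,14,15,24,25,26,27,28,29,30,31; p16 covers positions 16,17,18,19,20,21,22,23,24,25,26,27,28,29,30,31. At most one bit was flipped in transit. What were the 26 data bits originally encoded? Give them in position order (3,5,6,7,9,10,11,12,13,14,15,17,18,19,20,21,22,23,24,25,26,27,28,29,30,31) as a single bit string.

s1: b1⊕b3⊕b5⊕b7⊕b9⊕b11⊕b13⊕b15⊕b17⊕b19⊕b21⊕b23⊕b25⊕b27⊕b29⊕b31 = 1⊕1⊕0⊕0⊕1⊕1⊕0⊕1⊕0⊕0⊕1⊕1⊕0⊕0⊕0⊕1 = 0
s2: b2⊕b3⊕b6⊕b7⊕b10⊕b11⊕b14⊕b15⊕b18⊕b19⊕b22⊕b23⊕b26⊕b27⊕b30⊕b31 = 1⊕1⊕1⊕0⊕1⊕1⊕0⊕1⊕1⊕0⊕1⊕1⊕1⊕0⊕0⊕1 = 1
s4: b4⊕b5⊕b6⊕b7⊕b12⊕b13⊕b14⊕b15⊕b20⊕b21⊕b22⊕b23⊕b28⊕b29⊕b30⊕b31 = 0⊕0⊕1⊕0⊕1⊕0⊕0⊕1⊕1⊕1⊕1⊕1⊕0⊕0⊕0⊕1 = 0
s8: b8⊕b9⊕b10⊕b11⊕b12⊕b13⊕b14⊕b15⊕b24⊕b25⊕b26⊕b27⊕b28⊕b29⊕b30⊕b31 = 0⊕1⊕1⊕1⊕1⊕0⊕0⊕1⊕1⊕0⊕1⊕0⊕0⊕0⊕0⊕1 = 0
s16: b16⊕b17⊕b18⊕b19⊕b20⊕b21⊕b22⊕b23⊕b24⊕b25⊕b26⊕b27⊕b28⊕b29⊕b30⊕b31 = 0⊕0⊕1⊕0⊕1⊕1⊕1⊕1⊕1⊕0⊕1⊕0⊕0⊕0⊕0⊕1 = 0
Syndrome (s16...s1) = 00010 → position 2.
Flip bit 2: corrected codeword = 1010010011110010010111110100001
Data bits at positions 3,5,6,7,9,10,11,12,13,14,15,17,18,19,20,21,22,23,24,25,26,27,28,29,30,31: 10101111001010111110100001

10101111001010111110100001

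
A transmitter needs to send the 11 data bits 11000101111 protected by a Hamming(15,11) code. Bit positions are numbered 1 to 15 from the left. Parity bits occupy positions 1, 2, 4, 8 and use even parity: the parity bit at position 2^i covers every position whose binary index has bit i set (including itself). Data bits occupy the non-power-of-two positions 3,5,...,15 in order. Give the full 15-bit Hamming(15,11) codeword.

Place data bits at non-power-of-two positions: b3=1, b5=1, b6=0, b7=0, b9=0, b10=1, b11=0, b12=1, b13=1, b14=1, b15=1.
p1 = XOR of data positions {3,5,7,9,11,13,15} = 1⊕1⊕0⊕0⊕0⊕1⊕1 = 0
p2 = XOR of data positions {3,6,7,10,11,14,15} = 1⊕0⊕0⊕1⊕0⊕1⊕1 = 0
p4 = XOR of data positions {5,6,7,12,13,14,15} = 1⊕0⊕0⊕1⊕1⊕1⊕1 = 1
p8 = XOR of data positions {9,10,11,12,13,14,15} = 0⊕1⊕0⊕1⊕1⊕1⊕1 = 1
Codeword b1..b15 = 001110010101111

001110010101111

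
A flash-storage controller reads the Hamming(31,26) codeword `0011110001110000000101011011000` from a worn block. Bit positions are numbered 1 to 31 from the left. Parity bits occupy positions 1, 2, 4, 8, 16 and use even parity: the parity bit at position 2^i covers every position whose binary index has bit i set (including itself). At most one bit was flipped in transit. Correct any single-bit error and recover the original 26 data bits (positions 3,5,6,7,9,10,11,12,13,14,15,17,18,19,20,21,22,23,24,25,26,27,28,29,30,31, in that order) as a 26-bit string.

11100111100000101011011000

s1: b1⊕b3⊕b5⊕b7⊕b9⊕b11⊕b13⊕b15⊕b17⊕b19⊕b21⊕b23⊕b25⊕b27⊕b29⊕b31 = 0⊕1⊕1⊕0⊕0⊕1⊕0⊕0⊕0⊕0⊕0⊕0⊕1⊕1⊕0⊕0 = 1
s2: b2⊕b3⊕b6⊕b7⊕b10⊕b11⊕b14⊕b15⊕b18⊕b19⊕b22⊕b23⊕b26⊕b27⊕b30⊕b31 = 0⊕1⊕1⊕0⊕1⊕1⊕0⊕0⊕0⊕0⊕1⊕0⊕0⊕1⊕0⊕0 = 0
s4: b4⊕b5⊕b6⊕b7⊕b12⊕b13⊕b14⊕b15⊕b20⊕b21⊕b22⊕b23⊕b28⊕b29⊕b30⊕b31 = 1⊕1⊕1⊕0⊕1⊕0⊕0⊕0⊕1⊕0⊕1⊕0⊕1⊕0⊕0⊕0 = 1
s8: b8⊕b9⊕b10⊕b11⊕b12⊕b13⊕b14⊕b15⊕b24⊕b25⊕b26⊕b27⊕b28⊕b29⊕b30⊕b31 = 0⊕0⊕1⊕1⊕1⊕0⊕0⊕0⊕1⊕1⊕0⊕1⊕1⊕0⊕0⊕0 = 1
s16: b16⊕b17⊕b18⊕b19⊕b20⊕b21⊕b22⊕b23⊕b24⊕b25⊕b26⊕b27⊕b28⊕b29⊕b30⊕b31 = 0⊕0⊕0⊕0⊕1⊕0⊕1⊕0⊕1⊕1⊕0⊕1⊕1⊕0⊕0⊕0 = 0
Syndrome (s16...s1) = 01101 → position 13.
Flip bit 13: corrected codeword = 0011110001111000000101011011000
Data bits at positions 3,5,6,7,9,10,11,12,13,14,15,17,18,19,20,21,22,23,24,25,26,27,28,29,30,31: 11100111100000101011011000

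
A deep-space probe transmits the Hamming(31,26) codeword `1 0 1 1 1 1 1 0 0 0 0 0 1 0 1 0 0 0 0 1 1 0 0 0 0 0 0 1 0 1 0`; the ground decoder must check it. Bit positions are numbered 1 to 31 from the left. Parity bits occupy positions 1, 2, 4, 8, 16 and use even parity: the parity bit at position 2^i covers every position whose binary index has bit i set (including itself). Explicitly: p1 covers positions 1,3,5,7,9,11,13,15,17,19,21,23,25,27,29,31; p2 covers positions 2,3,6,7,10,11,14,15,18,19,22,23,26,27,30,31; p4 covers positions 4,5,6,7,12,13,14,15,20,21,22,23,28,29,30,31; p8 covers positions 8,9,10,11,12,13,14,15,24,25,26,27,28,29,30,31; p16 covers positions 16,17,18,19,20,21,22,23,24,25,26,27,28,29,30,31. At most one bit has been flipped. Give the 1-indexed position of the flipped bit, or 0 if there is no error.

3

s1: b1⊕b3⊕b5⊕b7⊕b9⊕b11⊕b13⊕b15⊕b17⊕b19⊕b21⊕b23⊕b25⊕b27⊕b29⊕b31 = 1⊕1⊕1⊕1⊕0⊕0⊕1⊕1⊕0⊕0⊕1⊕0⊕0⊕0⊕0⊕0 = 1
s2: b2⊕b3⊕b6⊕b7⊕b10⊕b11⊕b14⊕b15⊕b18⊕b19⊕b22⊕b23⊕b26⊕b27⊕b30⊕b31 = 0⊕1⊕1⊕1⊕0⊕0⊕0⊕1⊕0⊕0⊕0⊕0⊕0⊕0⊕1⊕0 = 1
s4: b4⊕b5⊕b6⊕b7⊕b12⊕b13⊕b14⊕b15⊕b20⊕b21⊕b22⊕b23⊕b28⊕b29⊕b30⊕b31 = 1⊕1⊕1⊕1⊕0⊕1⊕0⊕1⊕1⊕1⊕0⊕0⊕1⊕0⊕1⊕0 = 0
s8: b8⊕b9⊕b10⊕b11⊕b12⊕b13⊕b14⊕b15⊕b24⊕b25⊕b26⊕b27⊕b28⊕b29⊕b30⊕b31 = 0⊕0⊕0⊕0⊕0⊕1⊕0⊕1⊕0⊕0⊕0⊕0⊕1⊕0⊕1⊕0 = 0
s16: b16⊕b17⊕b18⊕b19⊕b20⊕b21⊕b22⊕b23⊕b24⊕b25⊕b26⊕b27⊕b28⊕b29⊕b30⊕b31 = 0⊕0⊕0⊕0⊕1⊕1⊕0⊕0⊕0⊕0⊕0⊕0⊕1⊕0⊕1⊕0 = 0
Syndrome (s16...s1) = 00011 → position 3.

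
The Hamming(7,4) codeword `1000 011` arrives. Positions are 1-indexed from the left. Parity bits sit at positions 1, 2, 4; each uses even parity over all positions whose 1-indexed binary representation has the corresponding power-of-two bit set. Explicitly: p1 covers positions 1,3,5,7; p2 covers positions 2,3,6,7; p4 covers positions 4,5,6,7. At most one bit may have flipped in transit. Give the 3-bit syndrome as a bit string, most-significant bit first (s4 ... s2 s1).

000

s1: b1⊕b3⊕b5⊕b7 = 1⊕0⊕0⊕1 = 0
s2: b2⊕b3⊕b6⊕b7 = 0⊕0⊕1⊕1 = 0
s4: b4⊕b5⊕b6⊕b7 = 0⊕0⊕1⊕1 = 0
Syndrome (s4...s1) = 000 → position 0 (no error).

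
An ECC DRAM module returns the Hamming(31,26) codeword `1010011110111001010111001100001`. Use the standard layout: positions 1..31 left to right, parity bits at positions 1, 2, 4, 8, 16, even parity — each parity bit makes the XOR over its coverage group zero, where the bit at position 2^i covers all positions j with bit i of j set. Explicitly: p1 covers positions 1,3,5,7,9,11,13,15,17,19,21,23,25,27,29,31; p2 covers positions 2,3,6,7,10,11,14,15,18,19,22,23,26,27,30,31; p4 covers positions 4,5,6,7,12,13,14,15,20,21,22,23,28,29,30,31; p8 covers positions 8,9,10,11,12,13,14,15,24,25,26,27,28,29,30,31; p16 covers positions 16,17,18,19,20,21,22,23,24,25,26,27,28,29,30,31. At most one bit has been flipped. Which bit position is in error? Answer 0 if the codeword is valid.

s1: b1⊕b3⊕b5⊕b7⊕b9⊕b11⊕b13⊕b15⊕b17⊕b19⊕b21⊕b23⊕b25⊕b27⊕b29⊕b31 = 1⊕1⊕0⊕1⊕1⊕1⊕1⊕0⊕0⊕0⊕1⊕0⊕1⊕0⊕0⊕1 = 1
s2: b2⊕b3⊕b6⊕b7⊕b10⊕b11⊕b14⊕b15⊕b18⊕b19⊕b22⊕b23⊕b26⊕b27⊕b30⊕b31 = 0⊕1⊕1⊕1⊕0⊕1⊕0⊕0⊕1⊕0⊕1⊕0⊕1⊕0⊕0⊕1 = 0
s4: b4⊕b5⊕b6⊕b7⊕b12⊕b13⊕b14⊕b15⊕b20⊕b21⊕b22⊕b23⊕b28⊕b29⊕b30⊕b31 = 0⊕0⊕1⊕1⊕1⊕1⊕0⊕0⊕1⊕1⊕1⊕0⊕0⊕0⊕0⊕1 = 0
s8: b8⊕b9⊕b10⊕b11⊕b12⊕b13⊕b14⊕b15⊕b24⊕b25⊕b26⊕b27⊕b28⊕b29⊕b30⊕b31 = 1⊕1⊕0⊕1⊕1⊕1⊕0⊕0⊕0⊕1⊕1⊕0⊕0⊕0⊕0⊕1 = 0
s16: b16⊕b17⊕b18⊕b19⊕b20⊕b21⊕b22⊕b23⊕b24⊕b25⊕b26⊕b27⊕b28⊕b29⊕b30⊕b31 = 1⊕0⊕1⊕0⊕1⊕1⊕1⊕0⊕0⊕1⊕1⊕0⊕0⊕0⊕0⊕1 = 0
Syndrome (s16...s1) = 00001 → position 1.

1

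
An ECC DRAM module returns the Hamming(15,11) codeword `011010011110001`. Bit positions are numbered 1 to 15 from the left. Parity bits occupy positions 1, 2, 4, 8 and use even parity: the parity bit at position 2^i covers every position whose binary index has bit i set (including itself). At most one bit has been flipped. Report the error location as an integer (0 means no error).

s1: b1⊕b3⊕b5⊕b7⊕b9⊕b11⊕b13⊕b15 = 0⊕1⊕1⊕0⊕1⊕1⊕0⊕1 = 1
s2: b2⊕b3⊕b6⊕b7⊕b10⊕b11⊕b14⊕b15 = 1⊕1⊕0⊕0⊕1⊕1⊕0⊕1 = 1
s4: b4⊕b5⊕b6⊕b7⊕b12⊕b13⊕b14⊕b15 = 0⊕1⊕0⊕0⊕0⊕0⊕0⊕1 = 0
s8: b8⊕b9⊕b10⊕b11⊕b12⊕b13⊕b14⊕b15 = 1⊕1⊕1⊕1⊕0⊕0⊕0⊕1 = 1
Syndrome (s8...s1) = 1011 → position 11.

11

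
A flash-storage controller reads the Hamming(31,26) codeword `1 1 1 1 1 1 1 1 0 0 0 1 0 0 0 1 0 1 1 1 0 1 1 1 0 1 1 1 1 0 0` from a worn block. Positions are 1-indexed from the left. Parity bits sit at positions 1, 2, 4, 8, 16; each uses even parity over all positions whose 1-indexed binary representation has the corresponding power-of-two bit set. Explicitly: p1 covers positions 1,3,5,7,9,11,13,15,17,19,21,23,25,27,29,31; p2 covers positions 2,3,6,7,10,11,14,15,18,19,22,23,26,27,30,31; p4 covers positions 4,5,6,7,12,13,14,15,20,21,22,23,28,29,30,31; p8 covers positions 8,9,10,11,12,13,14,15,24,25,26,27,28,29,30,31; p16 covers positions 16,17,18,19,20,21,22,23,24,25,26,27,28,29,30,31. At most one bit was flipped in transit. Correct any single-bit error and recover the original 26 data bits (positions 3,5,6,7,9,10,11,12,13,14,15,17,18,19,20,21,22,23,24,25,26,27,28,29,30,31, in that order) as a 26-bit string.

s1: b1⊕b3⊕b5⊕b7⊕b9⊕b11⊕b13⊕b15⊕b17⊕b19⊕b21⊕b23⊕b25⊕b27⊕b29⊕b31 = 1⊕1⊕1⊕1⊕0⊕0⊕0⊕0⊕0⊕1⊕0⊕1⊕0⊕1⊕1⊕0 = 0
s2: b2⊕b3⊕b6⊕b7⊕b10⊕b11⊕b14⊕b15⊕b18⊕b19⊕b22⊕b23⊕b26⊕b27⊕b30⊕b31 = 1⊕1⊕1⊕1⊕0⊕0⊕0⊕0⊕1⊕1⊕1⊕1⊕1⊕1⊕0⊕0 = 0
s4: b4⊕b5⊕b6⊕b7⊕b12⊕b13⊕b14⊕b15⊕b20⊕b21⊕b22⊕b23⊕b28⊕b29⊕b30⊕b31 = 1⊕1⊕1⊕1⊕1⊕0⊕0⊕0⊕1⊕0⊕1⊕1⊕1⊕1⊕0⊕0 = 0
s8: b8⊕b9⊕b10⊕b11⊕b12⊕b13⊕b14⊕b15⊕b24⊕b25⊕b26⊕b27⊕b28⊕b29⊕b30⊕b31 = 1⊕0⊕0⊕0⊕1⊕0⊕0⊕0⊕1⊕0⊕1⊕1⊕1⊕1⊕0⊕0 = 1
s16: b16⊕b17⊕b18⊕b19⊕b20⊕b21⊕b22⊕b23⊕b24⊕b25⊕b26⊕b27⊕b28⊕b29⊕b30⊕b31 = 1⊕0⊕1⊕1⊕1⊕0⊕1⊕1⊕1⊕0⊕1⊕1⊕1⊕1⊕0⊕0 = 1
Syndrome (s16...s1) = 11000 → position 24.
Flip bit 24: corrected codeword = 1111111100010001011101100111100
Data bits at positions 3,5,6,7,9,10,11,12,13,14,15,17,18,19,20,21,22,23,24,25,26,27,28,29,30,31: 11110001000011101100111100

11110001000011101100111100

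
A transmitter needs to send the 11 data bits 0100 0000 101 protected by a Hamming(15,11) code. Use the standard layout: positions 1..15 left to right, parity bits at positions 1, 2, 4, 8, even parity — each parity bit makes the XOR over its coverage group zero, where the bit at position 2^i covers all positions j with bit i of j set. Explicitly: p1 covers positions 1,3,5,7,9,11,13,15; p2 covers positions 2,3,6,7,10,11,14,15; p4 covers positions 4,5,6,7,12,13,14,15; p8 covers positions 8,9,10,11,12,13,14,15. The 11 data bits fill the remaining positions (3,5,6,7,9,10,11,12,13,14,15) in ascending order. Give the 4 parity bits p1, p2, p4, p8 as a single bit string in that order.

Place data bits at non-power-of-two positions: b3=0, b5=1, b6=0, b7=0, b9=0, b10=0, b11=0, b12=0, b13=1, b14=0, b15=1.
p1 = XOR of data positions {3,5,7,9,11,13,15} = 0⊕1⊕0⊕0⊕0⊕1⊕1 = 1
p2 = XOR of data positions {3,6,7,10,11,14,15} = 0⊕0⊕0⊕0⊕0⊕0⊕1 = 1
p4 = XOR of data positions {5,6,7,12,13,14,15} = 1⊕0⊕0⊕0⊕1⊕0⊕1 = 1
p8 = XOR of data positions {9,10,11,12,13,14,15} = 0⊕0⊕0⊕0⊕1⊕0⊕1 = 0
Parity bits p1,p2,p4,p8 = 1110

1110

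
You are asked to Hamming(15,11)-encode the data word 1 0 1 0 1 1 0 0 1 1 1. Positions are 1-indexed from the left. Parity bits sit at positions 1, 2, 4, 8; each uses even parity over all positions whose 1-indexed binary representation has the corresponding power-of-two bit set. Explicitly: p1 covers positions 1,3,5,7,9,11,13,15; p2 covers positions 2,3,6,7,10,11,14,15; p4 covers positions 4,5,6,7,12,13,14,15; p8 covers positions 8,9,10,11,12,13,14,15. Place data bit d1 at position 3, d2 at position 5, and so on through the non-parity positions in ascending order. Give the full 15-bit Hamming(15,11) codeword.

011001011100111

Place data bits at non-power-of-two positions: b3=1, b5=0, b6=1, b7=0, b9=1, b10=1, b11=0, b12=0, b13=1, b14=1, b15=1.
p1 = XOR of data positions {3,5,7,9,11,13,15} = 1⊕0⊕0⊕1⊕0⊕1⊕1 = 0
p2 = XOR of data positions {3,6,7,10,11,14,15} = 1⊕1⊕0⊕1⊕0⊕1⊕1 = 1
p4 = XOR of data positions {5,6,7,12,13,14,15} = 0⊕1⊕0⊕0⊕1⊕1⊕1 = 0
p8 = XOR of data positions {9,10,11,12,13,14,15} = 1⊕1⊕0⊕0⊕1⊕1⊕1 = 1
Codeword b1..b15 = 011001011100111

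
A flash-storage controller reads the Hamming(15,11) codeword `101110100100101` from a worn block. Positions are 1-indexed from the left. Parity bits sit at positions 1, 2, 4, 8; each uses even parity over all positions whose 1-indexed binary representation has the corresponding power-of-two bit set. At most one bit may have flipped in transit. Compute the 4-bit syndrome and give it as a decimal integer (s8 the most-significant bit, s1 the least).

12

s1: b1⊕b3⊕b5⊕b7⊕b9⊕b11⊕b13⊕b15 = 1⊕1⊕1⊕1⊕0⊕0⊕1⊕1 = 0
s2: b2⊕b3⊕b6⊕b7⊕b10⊕b11⊕b14⊕b15 = 0⊕1⊕0⊕1⊕1⊕0⊕0⊕1 = 0
s4: b4⊕b5⊕b6⊕b7⊕b12⊕b13⊕b14⊕b15 = 1⊕1⊕0⊕1⊕0⊕1⊕0⊕1 = 1
s8: b8⊕b9⊕b10⊕b11⊕b12⊕b13⊕b14⊕b15 = 0⊕0⊕1⊕0⊕0⊕1⊕0⊕1 = 1
Syndrome (s8...s1) = 1100 → position 12.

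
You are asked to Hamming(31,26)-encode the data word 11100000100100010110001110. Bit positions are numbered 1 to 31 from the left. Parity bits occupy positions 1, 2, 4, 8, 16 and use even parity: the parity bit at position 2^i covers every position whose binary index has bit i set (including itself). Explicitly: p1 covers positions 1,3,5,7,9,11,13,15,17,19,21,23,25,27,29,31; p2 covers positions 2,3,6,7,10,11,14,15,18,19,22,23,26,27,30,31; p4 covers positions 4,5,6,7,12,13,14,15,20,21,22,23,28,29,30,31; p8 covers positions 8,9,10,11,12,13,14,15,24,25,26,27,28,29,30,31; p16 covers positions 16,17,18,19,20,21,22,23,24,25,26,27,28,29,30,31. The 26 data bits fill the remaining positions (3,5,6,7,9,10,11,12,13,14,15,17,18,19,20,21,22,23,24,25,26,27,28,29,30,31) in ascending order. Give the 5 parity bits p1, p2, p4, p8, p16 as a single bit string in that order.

10011

Place data bits at non-power-of-two positions: b3=1, b5=1, b6=1, b7=0, b9=0, b10=0, b11=0, b12=0, b13=1, b14=0, b15=0, b17=1, b18=0, b19=0, b20=0, b21=1, b22=0, b23=1, b24=1, b25=0, b26=0, b27=0, b28=1, b29=1, b30=1, b31=0.
p1 = XOR of data positions {3,5,7,9,11,13,15,17,19,21,23,25,27,29,31} = 1⊕1⊕0⊕0⊕0⊕1⊕0⊕1⊕0⊕1⊕1⊕0⊕0⊕1⊕0 = 1
p2 = XOR of data positions {3,6,7,10,11,14,15,18,19,22,23,26,27,30,31} = 1⊕1⊕0⊕0⊕0⊕0⊕0⊕0⊕0⊕0⊕1⊕0⊕0⊕1⊕0 = 0
p4 = XOR of data positions {5,6,7,12,13,14,15,20,21,22,23,28,29,30,31} = 1⊕1⊕0⊕0⊕1⊕0⊕0⊕0⊕1⊕0⊕1⊕1⊕1⊕1⊕0 = 0
p8 = XOR of data positions {9,10,11,12,13,14,15,24,25,26,27,28,29,30,31} = 0⊕0⊕0⊕0⊕1⊕0⊕0⊕1⊕0⊕0⊕0⊕1⊕1⊕1⊕0 = 1
p16 = XOR of data positions {17,18,19,20,21,22,23,24,25,26,27,28,29,30,31} = 1⊕0⊕0⊕0⊕1⊕0⊕1⊕1⊕0⊕0⊕0⊕1⊕1⊕1⊕0 = 1
Parity bits p1,p2,p4,p8,p16 = 10011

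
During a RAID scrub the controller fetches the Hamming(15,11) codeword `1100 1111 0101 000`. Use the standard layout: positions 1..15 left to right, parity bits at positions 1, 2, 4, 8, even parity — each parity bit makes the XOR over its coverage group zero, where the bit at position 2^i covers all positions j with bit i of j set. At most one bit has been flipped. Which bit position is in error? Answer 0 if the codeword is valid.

s1: b1⊕b3⊕b5⊕b7⊕b9⊕b11⊕b13⊕b15 = 1⊕0⊕1⊕1⊕0⊕0⊕0⊕0 = 1
s2: b2⊕b3⊕b6⊕b7⊕b10⊕b11⊕b14⊕b15 = 1⊕0⊕1⊕1⊕1⊕0⊕0⊕0 = 0
s4: b4⊕b5⊕b6⊕b7⊕b12⊕b13⊕b14⊕b15 = 0⊕1⊕1⊕1⊕1⊕0⊕0⊕0 = 0
s8: b8⊕b9⊕b10⊕b11⊕b12⊕b13⊕b14⊕b15 = 1⊕0⊕1⊕0⊕1⊕0⊕0⊕0 = 1
Syndrome (s8...s1) = 1001 → position 9.

9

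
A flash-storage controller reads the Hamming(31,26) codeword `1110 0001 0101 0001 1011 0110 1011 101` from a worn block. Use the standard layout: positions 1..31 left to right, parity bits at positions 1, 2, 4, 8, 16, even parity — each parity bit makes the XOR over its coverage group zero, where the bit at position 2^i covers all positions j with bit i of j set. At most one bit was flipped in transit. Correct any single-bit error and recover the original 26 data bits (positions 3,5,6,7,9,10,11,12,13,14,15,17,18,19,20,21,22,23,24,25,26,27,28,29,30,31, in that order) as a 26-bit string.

10000101000101111101011101

s1: b1⊕b3⊕b5⊕b7⊕b9⊕b11⊕b13⊕b15⊕b17⊕b19⊕b21⊕b23⊕b25⊕b27⊕b29⊕b31 = 1⊕1⊕0⊕0⊕0⊕0⊕0⊕0⊕1⊕1⊕0⊕1⊕1⊕1⊕1⊕1 = 1
s2: b2⊕b3⊕b6⊕b7⊕b10⊕b11⊕b14⊕b15⊕b18⊕b19⊕b22⊕b23⊕b26⊕b27⊕b30⊕b31 = 1⊕1⊕0⊕0⊕1⊕0⊕0⊕0⊕0⊕1⊕1⊕1⊕0⊕1⊕0⊕1 = 0
s4: b4⊕b5⊕b6⊕b7⊕b12⊕b13⊕b14⊕b15⊕b20⊕b21⊕b22⊕b23⊕b28⊕b29⊕b30⊕b31 = 0⊕0⊕0⊕0⊕1⊕0⊕0⊕0⊕1⊕0⊕1⊕1⊕1⊕1⊕0⊕1 = 1
s8: b8⊕b9⊕b10⊕b11⊕b12⊕b13⊕b14⊕b15⊕b24⊕b25⊕b26⊕b27⊕b28⊕b29⊕b30⊕b31 = 1⊕0⊕1⊕0⊕1⊕0⊕0⊕0⊕0⊕1⊕0⊕1⊕1⊕1⊕0⊕1 = 0
s16: b16⊕b17⊕b18⊕b19⊕b20⊕b21⊕b22⊕b23⊕b24⊕b25⊕b26⊕b27⊕b28⊕b29⊕b30⊕b31 = 1⊕1⊕0⊕1⊕1⊕0⊕1⊕1⊕0⊕1⊕0⊕1⊕1⊕1⊕0⊕1 = 1
Syndrome (s16...s1) = 10101 → position 21.
Flip bit 21: corrected codeword = 1110000101010001101111101011101
Data bits at positions 3,5,6,7,9,10,11,12,13,14,15,17,18,19,20,21,22,23,24,25,26,27,28,29,30,31: 10000101000101111101011101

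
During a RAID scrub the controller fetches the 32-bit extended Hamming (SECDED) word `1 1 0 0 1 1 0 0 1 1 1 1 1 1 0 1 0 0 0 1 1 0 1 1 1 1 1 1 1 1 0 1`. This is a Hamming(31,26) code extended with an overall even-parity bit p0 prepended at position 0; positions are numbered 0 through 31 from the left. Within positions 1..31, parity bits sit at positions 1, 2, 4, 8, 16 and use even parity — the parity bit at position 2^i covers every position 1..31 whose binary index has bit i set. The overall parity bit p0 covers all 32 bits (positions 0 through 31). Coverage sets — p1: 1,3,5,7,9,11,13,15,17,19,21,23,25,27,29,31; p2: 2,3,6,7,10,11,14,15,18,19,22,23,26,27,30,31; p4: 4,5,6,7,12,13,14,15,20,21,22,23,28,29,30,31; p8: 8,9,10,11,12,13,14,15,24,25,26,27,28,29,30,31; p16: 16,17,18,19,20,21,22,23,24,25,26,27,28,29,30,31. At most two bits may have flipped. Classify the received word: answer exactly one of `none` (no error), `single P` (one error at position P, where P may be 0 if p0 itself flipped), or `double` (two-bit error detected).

s1: b1⊕b3⊕b5⊕b7⊕b9⊕b11⊕b13⊕b15⊕b17⊕b19⊕b21⊕b23⊕b25⊕b27⊕b29⊕b31 = 1⊕0⊕1⊕0⊕1⊕1⊕1⊕1⊕0⊕1⊕0⊕1⊕1⊕1⊕1⊕1 = 0
s2: b2⊕b3⊕b6⊕b7⊕b10⊕b11⊕b14⊕b15⊕b18⊕b19⊕b22⊕b23⊕b26⊕b27⊕b30⊕b31 = 0⊕0⊕0⊕0⊕1⊕1⊕0⊕1⊕0⊕1⊕1⊕1⊕1⊕1⊕0⊕1 = 1
s4: b4⊕b5⊕b6⊕b7⊕b12⊕b13⊕b14⊕b15⊕b20⊕b21⊕b22⊕b23⊕b28⊕b29⊕b30⊕b31 = 1⊕1⊕0⊕0⊕1⊕1⊕0⊕1⊕1⊕0⊕1⊕1⊕1⊕1⊕0⊕1 = 1
s8: b8⊕b9⊕b10⊕b11⊕b12⊕b13⊕b14⊕b15⊕b24⊕b25⊕b26⊕b27⊕b28⊕b29⊕b30⊕b31 = 1⊕1⊕1⊕1⊕1⊕1⊕0⊕1⊕1⊕1⊕1⊕1⊕1⊕1⊕0⊕1 = 0
s16: b16⊕b17⊕b18⊕b19⊕b20⊕b21⊕b22⊕b23⊕b24⊕b25⊕b26⊕b27⊕b28⊕b29⊕b30⊕b31 = 0⊕0⊕0⊕1⊕1⊕0⊕1⊕1⊕1⊕1⊕1⊕1⊕1⊕1⊕0⊕1 = 1
Syndrome (s16...s1) = 10110 → position 22.
Overall parity (XOR of all 32 bits, including p0): 1⊕1⊕0⊕0⊕1⊕1⊕0⊕0⊕1⊕1⊕1⊕1⊕1⊕1⊕0⊕1⊕0⊕0⊕0⊕1⊕1⊕0⊕1⊕1⊕1⊕1⊕1⊕1⊕1⊕1⊕0⊕1 = 0
Overall=0, syndrome position=22 → double-bit error detected (uncorrectable).

double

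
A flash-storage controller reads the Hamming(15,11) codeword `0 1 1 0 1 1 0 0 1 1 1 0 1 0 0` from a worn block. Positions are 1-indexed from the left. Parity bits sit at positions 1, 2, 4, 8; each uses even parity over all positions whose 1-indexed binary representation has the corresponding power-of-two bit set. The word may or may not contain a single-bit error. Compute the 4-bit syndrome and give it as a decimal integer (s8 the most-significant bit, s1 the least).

s1: b1⊕b3⊕b5⊕b7⊕b9⊕b11⊕b13⊕b15 = 0⊕1⊕1⊕0⊕1⊕1⊕1⊕0 = 1
s2: b2⊕b3⊕b6⊕b7⊕b10⊕b11⊕b14⊕b15 = 1⊕1⊕1⊕0⊕1⊕1⊕0⊕0 = 1
s4: b4⊕b5⊕b6⊕b7⊕b12⊕b13⊕b14⊕b15 = 0⊕1⊕1⊕0⊕0⊕1⊕0⊕0 = 1
s8: b8⊕b9⊕b10⊕b11⊕b12⊕b13⊕b14⊕b15 = 0⊕1⊕1⊕1⊕0⊕1⊕0⊕0 = 0
Syndrome (s8...s1) = 0111 → position 7.

7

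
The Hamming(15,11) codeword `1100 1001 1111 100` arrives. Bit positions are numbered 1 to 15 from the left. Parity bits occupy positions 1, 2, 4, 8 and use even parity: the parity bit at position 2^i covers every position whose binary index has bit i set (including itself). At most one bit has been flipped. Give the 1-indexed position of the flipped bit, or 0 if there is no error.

7

s1: b1⊕b3⊕b5⊕b7⊕b9⊕b11⊕b13⊕b15 = 1⊕0⊕1⊕0⊕1⊕1⊕1⊕0 = 1
s2: b2⊕b3⊕b6⊕b7⊕b10⊕b11⊕b14⊕b15 = 1⊕0⊕0⊕0⊕1⊕1⊕0⊕0 = 1
s4: b4⊕b5⊕b6⊕b7⊕b12⊕b13⊕b14⊕b15 = 0⊕1⊕0⊕0⊕1⊕1⊕0⊕0 = 1
s8: b8⊕b9⊕b10⊕b11⊕b12⊕b13⊕b14⊕b15 = 1⊕1⊕1⊕1⊕1⊕1⊕0⊕0 = 0
Syndrome (s8...s1) = 0111 → position 7.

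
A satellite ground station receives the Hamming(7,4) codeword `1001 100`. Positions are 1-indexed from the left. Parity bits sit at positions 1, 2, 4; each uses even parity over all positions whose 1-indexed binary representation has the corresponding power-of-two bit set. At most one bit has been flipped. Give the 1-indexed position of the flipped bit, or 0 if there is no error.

s1: b1⊕b3⊕b5⊕b7 = 1⊕0⊕1⊕0 = 0
s2: b2⊕b3⊕b6⊕b7 = 0⊕0⊕0⊕0 = 0
s4: b4⊕b5⊕b6⊕b7 = 1⊕1⊕0⊕0 = 0
Syndrome (s4...s1) = 000 → position 0 (no error).

0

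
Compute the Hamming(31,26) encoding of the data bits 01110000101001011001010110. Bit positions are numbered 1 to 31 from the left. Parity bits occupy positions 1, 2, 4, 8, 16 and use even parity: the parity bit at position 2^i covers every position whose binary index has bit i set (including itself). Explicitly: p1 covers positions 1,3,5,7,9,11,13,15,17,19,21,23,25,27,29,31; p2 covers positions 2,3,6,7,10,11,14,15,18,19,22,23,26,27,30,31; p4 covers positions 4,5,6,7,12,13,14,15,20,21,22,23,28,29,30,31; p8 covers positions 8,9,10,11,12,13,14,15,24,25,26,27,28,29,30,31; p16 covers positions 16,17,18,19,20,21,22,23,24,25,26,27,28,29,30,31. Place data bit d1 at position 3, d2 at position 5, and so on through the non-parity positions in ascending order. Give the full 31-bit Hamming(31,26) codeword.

Place data bits at non-power-of-two positions: b3=0, b5=1, b6=1, b7=1, b9=0, b10=0, b11=0, b12=0, b13=1, b14=0, b15=1, b17=0, b18=0, b19=1, b20=0, b21=1, b22=1, b23=0, b24=0, b25=1, b26=0, b27=1, b28=0, b29=1, b30=1, b31=0.
p1 = XOR of data positions {3,5,7,9,11,13,15,17,19,21,23,25,27,29,31} = 0⊕1⊕1⊕0⊕0⊕1⊕1⊕0⊕1⊕1⊕0⊕1⊕1⊕1⊕0 = 1
p2 = XOR of data positions {3,6,7,10,11,14,15,18,19,22,23,26,27,30,31} = 0⊕1⊕1⊕0⊕0⊕0⊕1⊕0⊕1⊕1⊕0⊕0⊕1⊕1⊕0 = 1
p4 = XOR of data positions {5,6,7,12,13,14,15,20,21,22,23,28,29,30,31} = 1⊕1⊕1⊕0⊕1⊕0⊕1⊕0⊕1⊕1⊕0⊕0⊕1⊕1⊕0 = 1
p8 = XOR of data positions {9,10,11,12,13,14,15,24,25,26,27,28,29,30,31} = 0⊕0⊕0⊕0⊕1⊕0⊕1⊕0⊕1⊕0⊕1⊕0⊕1⊕1⊕0 = 0
p16 = XOR of data positions {17,18,19,20,21,22,23,24,25,26,27,28,29,30,31} = 0⊕0⊕1⊕0⊕1⊕1⊕0⊕0⊕1⊕0⊕1⊕0⊕1⊕1⊕0 = 1
Codeword b1..b31 = 1101111000001011001011001010110

1101111000001011001011001010110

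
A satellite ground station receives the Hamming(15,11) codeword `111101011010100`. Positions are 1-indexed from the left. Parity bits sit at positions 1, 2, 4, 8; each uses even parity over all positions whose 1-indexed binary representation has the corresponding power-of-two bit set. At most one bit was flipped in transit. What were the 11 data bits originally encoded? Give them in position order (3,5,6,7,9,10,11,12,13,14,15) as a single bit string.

11101010100

s1: b1⊕b3⊕b5⊕b7⊕b9⊕b11⊕b13⊕b15 = 1⊕1⊕0⊕0⊕1⊕1⊕1⊕0 = 1
s2: b2⊕b3⊕b6⊕b7⊕b10⊕b11⊕b14⊕b15 = 1⊕1⊕1⊕0⊕0⊕1⊕0⊕0 = 0
s4: b4⊕b5⊕b6⊕b7⊕b12⊕b13⊕b14⊕b15 = 1⊕0⊕1⊕0⊕0⊕1⊕0⊕0 = 1
s8: b8⊕b9⊕b10⊕b11⊕b12⊕b13⊕b14⊕b15 = 1⊕1⊕0⊕1⊕0⊕1⊕0⊕0 = 0
Syndrome (s8...s1) = 0101 → position 5.
Flip bit 5: corrected codeword = 111111011010100
Data bits at positions 3,5,6,7,9,10,11,12,13,14,15: 11101010100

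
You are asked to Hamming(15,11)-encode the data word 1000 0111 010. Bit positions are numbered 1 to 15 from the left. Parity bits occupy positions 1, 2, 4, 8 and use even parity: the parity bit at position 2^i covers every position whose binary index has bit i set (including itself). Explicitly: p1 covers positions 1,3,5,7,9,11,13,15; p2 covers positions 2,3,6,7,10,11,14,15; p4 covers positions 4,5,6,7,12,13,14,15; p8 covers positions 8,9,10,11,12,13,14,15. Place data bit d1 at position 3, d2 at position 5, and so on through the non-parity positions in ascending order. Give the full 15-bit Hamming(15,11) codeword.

Place data bits at non-power-of-two positions: b3=1, b5=0, b6=0, b7=0, b9=0, b10=1, b11=1, b12=1, b13=0, b14=1, b15=0.
p1 = XOR of data positions {3,5,7,9,11,13,15} = 1⊕0⊕0⊕0⊕1⊕0⊕0 = 0
p2 = XOR of data positions {3,6,7,10,11,14,15} = 1⊕0⊕0⊕1⊕1⊕1⊕0 = 0
p4 = XOR of data positions {5,6,7,12,13,14,15} = 0⊕0⊕0⊕1⊕0⊕1⊕0 = 0
p8 = XOR of data positions {9,10,11,12,13,14,15} = 0⊕1⊕1⊕1⊕0⊕1⊕0 = 0
Codeword b1..b15 = 001000000111010

001000000111010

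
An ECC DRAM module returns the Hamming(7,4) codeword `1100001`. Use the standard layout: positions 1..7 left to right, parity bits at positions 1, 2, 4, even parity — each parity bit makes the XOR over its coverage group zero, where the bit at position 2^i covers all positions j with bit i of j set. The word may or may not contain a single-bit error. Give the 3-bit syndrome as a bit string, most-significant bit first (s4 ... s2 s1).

100

s1: b1⊕b3⊕b5⊕b7 = 1⊕0⊕0⊕1 = 0
s2: b2⊕b3⊕b6⊕b7 = 1⊕0⊕0⊕1 = 0
s4: b4⊕b5⊕b6⊕b7 = 0⊕0⊕0⊕1 = 1
Syndrome (s4...s1) = 100 → position 4.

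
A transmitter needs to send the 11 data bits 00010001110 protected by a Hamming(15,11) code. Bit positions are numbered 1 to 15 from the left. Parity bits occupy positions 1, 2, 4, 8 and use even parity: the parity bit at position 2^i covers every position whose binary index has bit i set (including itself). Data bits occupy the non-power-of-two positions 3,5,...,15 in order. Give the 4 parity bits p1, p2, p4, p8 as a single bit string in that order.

0001

Place data bits at non-power-of-two positions: b3=0, b5=0, b6=0, b7=1, b9=0, b10=0, b11=0, b12=1, b13=1, b14=1, b15=0.
p1 = XOR of data positions {3,5,7,9,11,13,15} = 0⊕0⊕1⊕0⊕0⊕1⊕0 = 0
p2 = XOR of data positions {3,6,7,10,11,14,15} = 0⊕0⊕1⊕0⊕0⊕1⊕0 = 0
p4 = XOR of data positions {5,6,7,12,13,14,15} = 0⊕0⊕1⊕1⊕1⊕1⊕0 = 0
p8 = XOR of data positions {9,10,11,12,13,14,15} = 0⊕0⊕0⊕1⊕1⊕1⊕0 = 1
Parity bits p1,p2,p4,p8 = 0001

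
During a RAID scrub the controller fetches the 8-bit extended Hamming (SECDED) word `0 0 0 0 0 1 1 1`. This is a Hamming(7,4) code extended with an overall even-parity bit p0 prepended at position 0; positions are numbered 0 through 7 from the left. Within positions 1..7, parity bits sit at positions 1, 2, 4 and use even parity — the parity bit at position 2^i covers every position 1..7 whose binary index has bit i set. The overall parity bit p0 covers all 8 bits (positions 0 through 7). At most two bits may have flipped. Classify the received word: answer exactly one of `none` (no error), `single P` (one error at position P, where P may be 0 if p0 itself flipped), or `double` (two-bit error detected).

single 4

s1: b1⊕b3⊕b5⊕b7 = 0⊕0⊕1⊕1 = 0
s2: b2⊕b3⊕b6⊕b7 = 0⊕0⊕1⊕1 = 0
s4: b4⊕b5⊕b6⊕b7 = 0⊕1⊕1⊕1 = 1
Syndrome (s4...s1) = 100 → position 4.
Overall parity (XOR of all 8 bits, including p0): 0⊕0⊕0⊕0⊕0⊕1⊕1⊕1 = 1
Overall=1, syndrome position=4 → single-bit error at position 4.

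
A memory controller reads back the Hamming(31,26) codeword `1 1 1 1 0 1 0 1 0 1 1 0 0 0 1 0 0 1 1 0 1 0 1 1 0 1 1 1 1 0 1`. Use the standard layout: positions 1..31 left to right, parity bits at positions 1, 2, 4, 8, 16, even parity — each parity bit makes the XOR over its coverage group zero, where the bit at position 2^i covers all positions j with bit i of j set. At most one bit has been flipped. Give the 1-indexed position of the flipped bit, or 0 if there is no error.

0

s1: b1⊕b3⊕b5⊕b7⊕b9⊕b11⊕b13⊕b15⊕b17⊕b19⊕b21⊕b23⊕b25⊕b27⊕b29⊕b31 = 1⊕1⊕0⊕0⊕0⊕1⊕0⊕1⊕0⊕1⊕1⊕1⊕0⊕1⊕1⊕1 = 0
s2: b2⊕b3⊕b6⊕b7⊕b10⊕b11⊕b14⊕b15⊕b18⊕b19⊕b22⊕b23⊕b26⊕b27⊕b30⊕b31 = 1⊕1⊕1⊕0⊕1⊕1⊕0⊕1⊕1⊕1⊕0⊕1⊕1⊕1⊕0⊕1 = 0
s4: b4⊕b5⊕b6⊕b7⊕b12⊕b13⊕b14⊕b15⊕b20⊕b21⊕b22⊕b23⊕b28⊕b29⊕b30⊕b31 = 1⊕0⊕1⊕0⊕0⊕0⊕0⊕1⊕0⊕1⊕0⊕1⊕1⊕1⊕0⊕1 = 0
s8: b8⊕b9⊕b10⊕b11⊕b12⊕b13⊕b14⊕b15⊕b24⊕b25⊕b26⊕b27⊕b28⊕b29⊕b30⊕b31 = 1⊕0⊕1⊕1⊕0⊕0⊕0⊕1⊕1⊕0⊕1⊕1⊕1⊕1⊕0⊕1 = 0
s16: b16⊕b17⊕b18⊕b19⊕b20⊕b21⊕b22⊕b23⊕b24⊕b25⊕b26⊕b27⊕b28⊕b29⊕b30⊕b31 = 0⊕0⊕1⊕1⊕0⊕1⊕0⊕1⊕1⊕0⊕1⊕1⊕1⊕1⊕0⊕1 = 0
Syndrome (s16...s1) = 00000 → position 0 (no error).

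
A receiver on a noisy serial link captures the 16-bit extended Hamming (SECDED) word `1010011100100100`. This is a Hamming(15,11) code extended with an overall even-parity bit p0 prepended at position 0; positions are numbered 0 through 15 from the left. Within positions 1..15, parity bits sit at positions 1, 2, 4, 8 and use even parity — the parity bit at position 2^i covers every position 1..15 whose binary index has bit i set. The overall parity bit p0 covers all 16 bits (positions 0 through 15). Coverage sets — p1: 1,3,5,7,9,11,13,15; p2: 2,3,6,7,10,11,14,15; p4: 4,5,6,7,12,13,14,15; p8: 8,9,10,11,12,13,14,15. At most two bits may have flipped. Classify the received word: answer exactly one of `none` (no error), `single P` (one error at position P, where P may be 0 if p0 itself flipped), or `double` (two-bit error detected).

single 1

s1: b1⊕b3⊕b5⊕b7⊕b9⊕b11⊕b13⊕b15 = 0⊕0⊕1⊕1⊕0⊕0⊕1⊕0 = 1
s2: b2⊕b3⊕b6⊕b7⊕b10⊕b11⊕b14⊕b15 = 1⊕0⊕1⊕1⊕1⊕0⊕0⊕0 = 0
s4: b4⊕b5⊕b6⊕b7⊕b12⊕b13⊕b14⊕b15 = 0⊕1⊕1⊕1⊕0⊕1⊕0⊕0 = 0
s8: b8⊕b9⊕b10⊕b11⊕b12⊕b13⊕b14⊕b15 = 0⊕0⊕1⊕0⊕0⊕1⊕0⊕0 = 0
Syndrome (s8...s1) = 0001 → position 1.
Overall parity (XOR of all 16 bits, including p0): 1⊕0⊕1⊕0⊕0⊕1⊕1⊕1⊕0⊕0⊕1⊕0⊕0⊕1⊕0⊕0 = 1
Overall=1, syndrome position=1 → single-bit error at position 1.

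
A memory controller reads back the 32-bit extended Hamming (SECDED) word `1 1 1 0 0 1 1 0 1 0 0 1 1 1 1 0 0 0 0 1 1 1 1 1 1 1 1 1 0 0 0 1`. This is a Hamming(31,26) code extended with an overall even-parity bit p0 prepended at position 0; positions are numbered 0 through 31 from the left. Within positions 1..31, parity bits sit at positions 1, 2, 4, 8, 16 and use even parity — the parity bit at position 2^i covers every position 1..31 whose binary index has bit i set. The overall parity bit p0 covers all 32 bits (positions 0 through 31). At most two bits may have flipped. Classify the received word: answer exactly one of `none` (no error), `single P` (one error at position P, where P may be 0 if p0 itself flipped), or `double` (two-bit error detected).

none

s1: b1⊕b3⊕b5⊕b7⊕b9⊕b11⊕b13⊕b15⊕b17⊕b19⊕b21⊕b23⊕b25⊕b27⊕b29⊕b31 = 1⊕0⊕1⊕0⊕0⊕1⊕1⊕0⊕0⊕1⊕1⊕1⊕1⊕1⊕0⊕1 = 0
s2: b2⊕b3⊕b6⊕b7⊕b10⊕b11⊕b14⊕b15⊕b18⊕b19⊕b22⊕b23⊕b26⊕b27⊕b30⊕b31 = 1⊕0⊕1⊕0⊕0⊕1⊕1⊕0⊕0⊕1⊕1⊕1⊕1⊕1⊕0⊕1 = 0
s4: b4⊕b5⊕b6⊕b7⊕b12⊕b13⊕b14⊕b15⊕b20⊕b21⊕b22⊕b23⊕b28⊕b29⊕b30⊕b31 = 0⊕1⊕1⊕0⊕1⊕1⊕1⊕0⊕1⊕1⊕1⊕1⊕0⊕0⊕0⊕1 = 0
s8: b8⊕b9⊕b10⊕b11⊕b12⊕b13⊕b14⊕b15⊕b24⊕b25⊕b26⊕b27⊕b28⊕b29⊕b30⊕b31 = 1⊕0⊕0⊕1⊕1⊕1⊕1⊕0⊕1⊕1⊕1⊕1⊕0⊕0⊕0⊕1 = 0
s16: b16⊕b17⊕b18⊕b19⊕b20⊕b21⊕b22⊕b23⊕b24⊕b25⊕b26⊕b27⊕b28⊕b29⊕b30⊕b31 = 0⊕0⊕0⊕1⊕1⊕1⊕1⊕1⊕1⊕1⊕1⊕1⊕0⊕0⊕0⊕1 = 0
Syndrome (s16...s1) = 00000 → position 0 (no error).
Overall parity (XOR of all 32 bits, including p0): 1⊕1⊕1⊕0⊕0⊕1⊕1⊕0⊕1⊕0⊕0⊕1⊕1⊕1⊕1⊕0⊕0⊕0⊕0⊕1⊕1⊕1⊕1⊕1⊕1⊕1⊕1⊕1⊕0⊕0⊕0⊕1 = 0
Overall=0, syndrome position=0 → no error.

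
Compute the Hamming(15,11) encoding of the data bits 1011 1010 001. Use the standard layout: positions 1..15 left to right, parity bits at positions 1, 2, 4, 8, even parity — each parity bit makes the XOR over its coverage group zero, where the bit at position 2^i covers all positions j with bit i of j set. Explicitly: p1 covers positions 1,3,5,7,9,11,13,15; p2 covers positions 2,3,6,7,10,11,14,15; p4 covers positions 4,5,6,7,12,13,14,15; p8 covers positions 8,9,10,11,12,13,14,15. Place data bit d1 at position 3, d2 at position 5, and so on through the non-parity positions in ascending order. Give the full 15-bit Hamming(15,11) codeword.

Place data bits at non-power-of-two positions: b3=1, b5=0, b6=1, b7=1, b9=1, b10=0, b11=1, b12=0, b13=0, b14=0, b15=1.
p1 = XOR of data positions {3,5,7,9,11,13,15} = 1⊕0⊕1⊕1⊕1⊕0⊕1 = 1
p2 = XOR of data positions {3,6,7,10,11,14,15} = 1⊕1⊕1⊕0⊕1⊕0⊕1 = 1
p4 = XOR of data positions {5,6,7,12,13,14,15} = 0⊕1⊕1⊕0⊕0⊕0⊕1 = 1
p8 = XOR of data positions {9,10,11,12,13,14,15} = 1⊕0⊕1⊕0⊕0⊕0⊕1 = 1
Codeword b1..b15 = 111101111010001

111101111010001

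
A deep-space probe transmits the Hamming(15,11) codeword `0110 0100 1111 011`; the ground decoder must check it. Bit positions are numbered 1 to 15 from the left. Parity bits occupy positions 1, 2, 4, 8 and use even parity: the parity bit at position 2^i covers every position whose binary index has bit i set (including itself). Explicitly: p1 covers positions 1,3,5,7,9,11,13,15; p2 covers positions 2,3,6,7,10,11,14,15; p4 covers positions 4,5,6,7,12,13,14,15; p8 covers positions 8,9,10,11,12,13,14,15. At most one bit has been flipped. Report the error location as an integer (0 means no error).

2

s1: b1⊕b3⊕b5⊕b7⊕b9⊕b11⊕b13⊕b15 = 0⊕1⊕0⊕0⊕1⊕1⊕0⊕1 = 0
s2: b2⊕b3⊕b6⊕b7⊕b10⊕b11⊕b14⊕b15 = 1⊕1⊕1⊕0⊕1⊕1⊕1⊕1 = 1
s4: b4⊕b5⊕b6⊕b7⊕b12⊕b13⊕b14⊕b15 = 0⊕0⊕1⊕0⊕1⊕0⊕1⊕1 = 0
s8: b8⊕b9⊕b10⊕b11⊕b12⊕b13⊕b14⊕b15 = 0⊕1⊕1⊕1⊕1⊕0⊕1⊕1 = 0
Syndrome (s8...s1) = 0010 → position 2.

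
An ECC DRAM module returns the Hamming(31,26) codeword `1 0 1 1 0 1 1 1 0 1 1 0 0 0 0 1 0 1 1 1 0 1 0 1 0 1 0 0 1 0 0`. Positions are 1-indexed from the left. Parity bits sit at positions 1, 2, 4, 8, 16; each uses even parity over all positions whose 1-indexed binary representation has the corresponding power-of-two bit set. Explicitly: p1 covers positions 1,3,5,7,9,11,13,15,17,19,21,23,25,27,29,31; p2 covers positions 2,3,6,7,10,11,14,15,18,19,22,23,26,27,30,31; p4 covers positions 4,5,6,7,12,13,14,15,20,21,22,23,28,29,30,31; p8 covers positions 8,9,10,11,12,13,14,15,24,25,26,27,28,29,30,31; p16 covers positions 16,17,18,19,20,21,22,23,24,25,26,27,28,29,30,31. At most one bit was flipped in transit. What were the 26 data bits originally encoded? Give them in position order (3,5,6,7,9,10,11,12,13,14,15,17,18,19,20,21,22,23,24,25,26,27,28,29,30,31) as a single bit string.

10110110000011101010100100

s1: b1⊕b3⊕b5⊕b7⊕b9⊕b11⊕b13⊕b15⊕b17⊕b19⊕b21⊕b23⊕b25⊕b27⊕b29⊕b31 = 1⊕1⊕0⊕1⊕0⊕1⊕0⊕0⊕0⊕1⊕0⊕0⊕0⊕0⊕1⊕0 = 0
s2: b2⊕b3⊕b6⊕b7⊕b10⊕b11⊕b14⊕b15⊕b18⊕b19⊕b22⊕b23⊕b26⊕b27⊕b30⊕b31 = 0⊕1⊕1⊕1⊕1⊕1⊕0⊕0⊕1⊕1⊕1⊕0⊕1⊕0⊕0⊕0 = 1
s4: b4⊕b5⊕b6⊕b7⊕b12⊕b13⊕b14⊕b15⊕b20⊕b21⊕b22⊕b23⊕b28⊕b29⊕b30⊕b31 = 1⊕0⊕1⊕1⊕0⊕0⊕0⊕0⊕1⊕0⊕1⊕0⊕0⊕1⊕0⊕0 = 0
s8: b8⊕b9⊕b10⊕b11⊕b12⊕b13⊕b14⊕b15⊕b24⊕b25⊕b26⊕b27⊕b28⊕b29⊕b30⊕b31 = 1⊕0⊕1⊕1⊕0⊕0⊕0⊕0⊕1⊕0⊕1⊕0⊕0⊕1⊕0⊕0 = 0
s16: b16⊕b17⊕b18⊕b19⊕b20⊕b21⊕b22⊕b23⊕b24⊕b25⊕b26⊕b27⊕b28⊕b29⊕b30⊕b31 = 1⊕0⊕1⊕1⊕1⊕0⊕1⊕0⊕1⊕0⊕1⊕0⊕0⊕1⊕0⊕0 = 0
Syndrome (s16...s1) = 00010 → position 2.
Flip bit 2: corrected codeword = 1111011101100001011101010100100
Data bits at positions 3,5,6,7,9,10,11,12,13,14,15,17,18,19,20,21,22,23,24,25,26,27,28,29,30,31: 10110110000011101010100100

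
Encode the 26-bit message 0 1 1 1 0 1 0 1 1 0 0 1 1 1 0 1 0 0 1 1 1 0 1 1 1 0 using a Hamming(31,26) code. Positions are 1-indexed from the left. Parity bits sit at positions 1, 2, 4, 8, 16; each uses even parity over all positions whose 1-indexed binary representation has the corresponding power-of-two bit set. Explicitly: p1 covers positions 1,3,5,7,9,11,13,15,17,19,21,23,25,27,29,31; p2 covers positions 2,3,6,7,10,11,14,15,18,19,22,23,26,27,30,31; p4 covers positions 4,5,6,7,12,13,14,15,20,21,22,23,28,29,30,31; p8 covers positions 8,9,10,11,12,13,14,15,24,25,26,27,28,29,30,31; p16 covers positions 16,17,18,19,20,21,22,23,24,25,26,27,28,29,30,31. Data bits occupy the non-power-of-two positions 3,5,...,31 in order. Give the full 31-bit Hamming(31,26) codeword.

Place data bits at non-power-of-two positions: b3=0, b5=1, b6=1, b7=1, b9=0, b10=1, b11=0, b12=1, b13=1, b14=0, b15=0, b17=1, b18=1, b19=1, b20=0, b21=1, b22=0, b23=0, b24=1, b25=1, b26=1, b27=0, b28=1, b29=1, b30=1, b31=0.
p1 = XOR of data positions {3,5,7,9,11,13,15,17,19,21,23,25,27,29,31} = 0⊕1⊕1⊕0⊕0⊕1⊕0⊕1⊕1⊕1⊕0⊕1⊕0⊕1⊕0 = 0
p2 = XOR of data positions {3,6,7,10,11,14,15,18,19,22,23,26,27,30,31} = 0⊕1⊕1⊕1⊕0⊕0⊕0⊕1⊕1⊕0⊕0⊕1⊕0⊕1⊕0 = 1
p4 = XOR of data positions {5,6,7,12,13,14,15,20,21,22,23,28,29,30,31} = 1⊕1⊕1⊕1⊕1⊕0⊕0⊕0⊕1⊕0⊕0⊕1⊕1⊕1⊕0 = 1
p8 = XOR of data positions {9,10,11,12,13,14,15,24,25,26,27,28,29,30,31} = 0⊕1⊕0⊕1⊕1⊕0⊕0⊕1⊕1⊕1⊕0⊕1⊕1⊕1⊕0 = 1
p16 = XOR of data positions {17,18,19,20,21,22,23,24,25,26,27,28,29,30,31} = 1⊕1⊕1⊕0⊕1⊕0⊕0⊕1⊕1⊕1⊕0⊕1⊕1⊕1⊕0 = 0
Codeword b1..b31 = 0101111101011000111010011101110

0101111101011000111010011101110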